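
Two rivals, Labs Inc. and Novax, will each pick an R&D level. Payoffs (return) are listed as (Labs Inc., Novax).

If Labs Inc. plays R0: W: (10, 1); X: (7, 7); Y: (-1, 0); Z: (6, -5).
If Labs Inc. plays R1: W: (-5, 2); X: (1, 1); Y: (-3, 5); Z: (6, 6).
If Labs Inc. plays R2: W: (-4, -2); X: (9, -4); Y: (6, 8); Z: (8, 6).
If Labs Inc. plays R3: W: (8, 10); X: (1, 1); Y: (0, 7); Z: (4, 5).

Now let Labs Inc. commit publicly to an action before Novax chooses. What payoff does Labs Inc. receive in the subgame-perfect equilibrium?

Work backward from Novax's decision.
- R0: Novax compares 1, 7, 0, -5 and picks X; Labs Inc. would get 7.
- R1: Novax compares 2, 1, 5, 6 and picks Z; Labs Inc. would get 6.
- R2: Novax compares -2, -4, 8, 6 and picks Y; Labs Inc. would get 6.
- R3: Novax compares 10, 1, 7, 5 and picks W; Labs Inc. would get 8.
Labs Inc.'s induced payoffs are 7, 6, 6, 8, so Labs Inc. commits to R3. Subgame-perfect outcome: (R3, W) with payoffs (8, 10).

8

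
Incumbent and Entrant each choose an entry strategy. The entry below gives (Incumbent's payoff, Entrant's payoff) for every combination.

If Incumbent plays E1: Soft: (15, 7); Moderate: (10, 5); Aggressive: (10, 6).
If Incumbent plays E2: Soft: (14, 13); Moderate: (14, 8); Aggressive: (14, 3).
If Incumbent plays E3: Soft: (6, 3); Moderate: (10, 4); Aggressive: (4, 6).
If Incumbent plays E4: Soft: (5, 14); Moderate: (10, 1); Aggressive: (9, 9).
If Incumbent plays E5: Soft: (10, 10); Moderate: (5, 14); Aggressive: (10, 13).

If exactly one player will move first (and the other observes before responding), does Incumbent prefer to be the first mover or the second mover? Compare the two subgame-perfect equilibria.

first

If Incumbent leads: Entrant's best replies are E1→Soft, E2→Soft, E3→Aggressive, E4→Soft, E5→Moderate; Incumbent's induced payoffs 15, 14, 4, 5, 5; outcome (E1, Soft), payoffs (15, 7).
If Entrant leads: Incumbent's best replies are Soft→E1, Moderate→E2, Aggressive→E2; Entrant's induced payoffs 7, 8, 3; outcome (E2, Moderate), payoffs (14, 8).
Incumbent gets 15 moving first and 14 moving second, so Incumbent prefers to move first.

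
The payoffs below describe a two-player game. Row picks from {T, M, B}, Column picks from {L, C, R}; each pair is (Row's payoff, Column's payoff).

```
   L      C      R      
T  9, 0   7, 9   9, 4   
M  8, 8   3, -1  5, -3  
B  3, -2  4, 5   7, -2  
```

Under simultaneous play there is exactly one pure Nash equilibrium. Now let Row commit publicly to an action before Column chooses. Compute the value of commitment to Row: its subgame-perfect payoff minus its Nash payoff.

Backward induction with Row moving first.
- T: Column compares 0, 9, 4 and picks C; Row would get 7.
- M: Column compares 8, -1, -3 and picks L; Row would get 8.
- B: Column compares -2, 5, -2 and picks C; Row would get 4.
Among 7, 8, 4, the best is 8 at M. Subgame-perfect outcome: (M, L) with payoffs (8, 8).
For the simultaneous game, intersect best replies.
Row's best replies: L→T; C→T; R→T.
Column's best replies: T→C; M→L; B→C.
Only (T, C) has each player best-responding; Nash payoffs (7, 9).
Row's commitment gain: 8 − 7 = 1.

1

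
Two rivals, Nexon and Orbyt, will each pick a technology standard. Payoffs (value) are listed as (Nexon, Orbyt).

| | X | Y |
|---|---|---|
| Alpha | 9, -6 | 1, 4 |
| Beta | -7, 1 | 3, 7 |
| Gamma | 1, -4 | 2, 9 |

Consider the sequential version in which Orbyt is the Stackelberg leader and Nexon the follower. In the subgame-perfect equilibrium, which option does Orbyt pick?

Y

Nexon best-responds to each possible Orbyt move:
- X → Nexon plays Alpha (best of 9, -7, 1); Orbyt gets -6.
- Y → Nexon plays Beta (best of 1, 3, 2); Orbyt gets 7.
Maximizing over -6, 7, Orbyt chooses Y. Subgame-perfect outcome: (Beta, Y) with payoffs (3, 7).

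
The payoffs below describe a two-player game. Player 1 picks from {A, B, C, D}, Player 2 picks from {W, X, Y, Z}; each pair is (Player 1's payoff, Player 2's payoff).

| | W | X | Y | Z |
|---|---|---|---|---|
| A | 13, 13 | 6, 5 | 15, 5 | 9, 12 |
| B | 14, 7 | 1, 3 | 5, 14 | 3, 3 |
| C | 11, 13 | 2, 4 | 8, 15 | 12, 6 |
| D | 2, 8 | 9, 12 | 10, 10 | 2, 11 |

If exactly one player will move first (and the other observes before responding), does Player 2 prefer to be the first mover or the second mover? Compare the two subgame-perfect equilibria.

If Player 1 leads: Player 2's best replies are A→W, B→Y, C→Y, D→X; Player 1's induced payoffs 13, 5, 8, 9; outcome (A, W), payoffs (13, 13).
If Player 2 leads: Player 1's best replies are W→B, X→D, Y→A, Z→C; Player 2's induced payoffs 7, 12, 5, 6; outcome (D, X), payoffs (9, 12).
Player 2 gets 12 moving first and 13 moving second, so Player 2 prefers to move second.

second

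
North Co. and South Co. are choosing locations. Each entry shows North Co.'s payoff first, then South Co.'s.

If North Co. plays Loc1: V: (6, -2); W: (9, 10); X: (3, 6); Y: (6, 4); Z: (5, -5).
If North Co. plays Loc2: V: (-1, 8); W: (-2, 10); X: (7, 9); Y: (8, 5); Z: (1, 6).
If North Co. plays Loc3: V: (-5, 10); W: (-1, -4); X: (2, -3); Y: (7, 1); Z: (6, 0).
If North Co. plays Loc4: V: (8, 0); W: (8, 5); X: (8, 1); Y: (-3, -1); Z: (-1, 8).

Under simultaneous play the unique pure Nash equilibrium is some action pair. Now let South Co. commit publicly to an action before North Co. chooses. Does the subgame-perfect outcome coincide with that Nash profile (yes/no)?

yes

Work backward from North Co.'s decision.
- V: North Co. compares 6, -1, -5, 8 and picks Loc4; South Co. would get 0.
- W: North Co. compares 9, -2, -1, 8 and picks Loc1; South Co. would get 10.
- X: North Co. compares 3, 7, 2, 8 and picks Loc4; South Co. would get 1.
- Y: North Co. compares 6, 8, 7, -3 and picks Loc2; South Co. would get 5.
- Z: North Co. compares 5, 1, 6, -1 and picks Loc3; South Co. would get 0.
South Co.'s induced payoffs are 0, 10, 1, 5, 0, so South Co. commits to W. Subgame-perfect outcome: (Loc1, W) with payoffs (9, 10).
Now find the simultaneous Nash equilibrium.
North Co.'s best replies: V→Loc4; W→Loc1; X→Loc4; Y→Loc2; Z→Loc3.
South Co.'s best replies: Loc1→W; Loc2→W; Loc3→V; Loc4→Z.
The unique mutual best reply is (Loc1, W), giving (9, 10).
Sequential outcome (Loc1, W) coincides with the Nash profile (Loc1, W).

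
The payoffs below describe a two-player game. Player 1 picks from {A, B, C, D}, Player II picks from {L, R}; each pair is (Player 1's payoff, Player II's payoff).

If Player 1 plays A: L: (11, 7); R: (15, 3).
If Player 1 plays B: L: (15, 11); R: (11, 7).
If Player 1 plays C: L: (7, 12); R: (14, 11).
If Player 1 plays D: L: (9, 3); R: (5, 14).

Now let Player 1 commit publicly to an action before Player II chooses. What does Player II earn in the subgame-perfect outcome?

Solve by backward induction (Player 1 leads).
- A: Player II compares 7, 3 and picks L; Player 1 would get 11.
- B: Player II compares 11, 7 and picks L; Player 1 would get 15.
- C: Player II compares 12, 11 and picks L; Player 1 would get 7.
- D: Player II compares 3, 14 and picks R; Player 1 would get 5.
Among 11, 15, 7, 5, the best is 15 at B. Subgame-perfect outcome: (B, L) with payoffs (15, 11).

11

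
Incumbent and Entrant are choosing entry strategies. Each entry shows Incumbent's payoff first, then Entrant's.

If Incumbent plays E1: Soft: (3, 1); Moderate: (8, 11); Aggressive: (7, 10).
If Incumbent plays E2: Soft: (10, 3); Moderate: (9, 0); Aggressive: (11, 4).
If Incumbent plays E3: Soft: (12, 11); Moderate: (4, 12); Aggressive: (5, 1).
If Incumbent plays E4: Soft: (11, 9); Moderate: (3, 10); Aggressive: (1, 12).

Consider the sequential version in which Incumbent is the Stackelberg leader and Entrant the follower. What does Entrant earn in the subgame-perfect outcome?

4

Work backward from Entrant's decision.
- E1: Entrant compares 1, 11, 10 and picks Moderate; Incumbent would get 8.
- E2: Entrant compares 3, 0, 4 and picks Aggressive; Incumbent would get 11.
- E3: Entrant compares 11, 12, 1 and picks Moderate; Incumbent would get 4.
- E4: Entrant compares 9, 10, 12 and picks Aggressive; Incumbent would get 1.
Among 8, 11, 4, 1, the best is 11 at E2. Subgame-perfect outcome: (E2, Aggressive) with payoffs (11, 4).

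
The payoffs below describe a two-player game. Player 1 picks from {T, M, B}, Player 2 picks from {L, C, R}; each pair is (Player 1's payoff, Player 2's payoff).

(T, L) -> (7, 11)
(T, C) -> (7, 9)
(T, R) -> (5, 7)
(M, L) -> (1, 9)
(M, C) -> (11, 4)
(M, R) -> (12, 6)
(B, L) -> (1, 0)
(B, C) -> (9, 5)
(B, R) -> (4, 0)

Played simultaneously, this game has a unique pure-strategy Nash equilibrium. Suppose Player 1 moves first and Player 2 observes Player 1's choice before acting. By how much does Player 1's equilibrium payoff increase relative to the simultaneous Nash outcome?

2

Work backward from Player 2's decision.
- T: BR = L, leader payoff 7.
- M: BR = L, leader payoff 1.
- B: BR = C, leader payoff 9.
Maximizing over 7, 1, 9, Player 1 chooses B. Subgame-perfect outcome: (B, C) with payoffs (9, 5).
Under simultaneous play:
Player 1's best replies: L→T; C→M; R→M.
Player 2's best replies: T→L; M→L; B→C.
The unique mutual best reply is (T, L), giving (7, 11).
Player 1's commitment gain: 9 − 7 = 2.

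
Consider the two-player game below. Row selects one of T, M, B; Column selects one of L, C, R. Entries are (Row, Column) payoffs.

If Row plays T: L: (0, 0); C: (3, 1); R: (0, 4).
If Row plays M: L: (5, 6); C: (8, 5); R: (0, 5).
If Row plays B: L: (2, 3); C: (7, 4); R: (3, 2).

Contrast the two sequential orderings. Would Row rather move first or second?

first

If Row leads: Column's best replies are T→R, M→L, B→C; Row's induced payoffs 0, 5, 7; outcome (B, C), payoffs (7, 4).
If Column leads: Row's best replies are L→M, C→M, R→B; Column's induced payoffs 6, 5, 2; outcome (M, L), payoffs (5, 6).
Row gets 7 moving first and 5 moving second, so Row prefers to move first.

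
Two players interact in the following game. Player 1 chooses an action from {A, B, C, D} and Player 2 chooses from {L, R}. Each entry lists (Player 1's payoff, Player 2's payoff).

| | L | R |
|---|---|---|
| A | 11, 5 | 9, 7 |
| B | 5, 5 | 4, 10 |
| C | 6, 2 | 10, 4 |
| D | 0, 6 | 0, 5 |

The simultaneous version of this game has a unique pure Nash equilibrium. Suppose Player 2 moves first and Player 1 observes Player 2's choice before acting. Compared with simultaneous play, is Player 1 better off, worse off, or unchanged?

better off

Player 1 best-responds to each possible Player 2 move:
- L: BR = A, leader payoff 5.
- R: BR = C, leader payoff 4.
Player 2's induced payoffs are 5, 4, so Player 2 commits to L. Subgame-perfect outcome: (A, L) with payoffs (11, 5).
Now find the simultaneous Nash equilibrium.
Player 1's best replies: L→A; R→C.
Player 2's best replies: A→R; B→R; C→R; D→L.
Only (C, R) has each player best-responding; Nash payoffs (10, 4).
Player 1 earns 11 sequentially versus 10 at the Nash outcome: better off.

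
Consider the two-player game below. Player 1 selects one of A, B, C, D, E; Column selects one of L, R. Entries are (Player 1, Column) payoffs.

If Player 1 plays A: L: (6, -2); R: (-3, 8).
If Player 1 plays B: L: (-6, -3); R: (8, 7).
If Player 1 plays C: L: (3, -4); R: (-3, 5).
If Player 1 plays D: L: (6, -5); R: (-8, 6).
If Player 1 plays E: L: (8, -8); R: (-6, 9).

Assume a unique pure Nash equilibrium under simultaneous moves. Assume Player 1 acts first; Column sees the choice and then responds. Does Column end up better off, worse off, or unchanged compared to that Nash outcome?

Backward induction with Player 1 moving first.
- A: BR = R, leader payoff -3.
- B: BR = R, leader payoff 8.
- C: BR = R, leader payoff -3.
- D: BR = R, leader payoff -8.
- E: BR = R, leader payoff -6.
Player 1's induced payoffs are -3, 8, -3, -8, -6, so Player 1 commits to B. Subgame-perfect outcome: (B, R) with payoffs (8, 7).
Now find the simultaneous Nash equilibrium.
Player 1's best replies: L→E; R→B.
Column's best replies: A→R; B→R; C→R; D→R; E→R.
The unique mutual best reply is (B, R), giving (8, 7).
Column earns 7 sequentially versus 7 at the Nash outcome: unchanged.

unchanged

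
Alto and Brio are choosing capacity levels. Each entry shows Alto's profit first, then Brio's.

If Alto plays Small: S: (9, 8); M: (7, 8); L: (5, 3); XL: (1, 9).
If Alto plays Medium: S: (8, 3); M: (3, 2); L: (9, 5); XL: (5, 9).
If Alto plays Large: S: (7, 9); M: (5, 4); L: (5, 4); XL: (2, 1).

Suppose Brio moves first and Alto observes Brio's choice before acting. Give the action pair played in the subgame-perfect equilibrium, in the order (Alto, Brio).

Alto best-responds to each possible Brio move:
- S: Alto compares 9, 8, 7 and picks Small; Brio would get 8.
- M: Alto compares 7, 3, 5 and picks Small; Brio would get 8.
- L: Alto compares 5, 9, 5 and picks Medium; Brio would get 5.
- XL: Alto compares 1, 5, 2 and picks Medium; Brio would get 9.
Brio's induced payoffs are 8, 8, 5, 9, so Brio commits to XL. Subgame-perfect outcome: (Medium, XL) with payoffs (5, 9).

(Medium, XL)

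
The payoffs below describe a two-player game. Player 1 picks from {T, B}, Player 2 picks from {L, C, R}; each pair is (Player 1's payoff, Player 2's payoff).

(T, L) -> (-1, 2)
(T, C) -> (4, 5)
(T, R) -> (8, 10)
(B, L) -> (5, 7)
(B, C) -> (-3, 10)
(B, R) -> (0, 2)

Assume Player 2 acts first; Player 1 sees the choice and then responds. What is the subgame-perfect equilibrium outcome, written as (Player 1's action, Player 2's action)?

(T, R)

Backward induction with Player 2 moving first.
- L: BR = B, leader payoff 7.
- C: BR = T, leader payoff 5.
- R: BR = T, leader payoff 10.
Among 7, 5, 10, the best is 10 at R. Subgame-perfect outcome: (T, R) with payoffs (8, 10).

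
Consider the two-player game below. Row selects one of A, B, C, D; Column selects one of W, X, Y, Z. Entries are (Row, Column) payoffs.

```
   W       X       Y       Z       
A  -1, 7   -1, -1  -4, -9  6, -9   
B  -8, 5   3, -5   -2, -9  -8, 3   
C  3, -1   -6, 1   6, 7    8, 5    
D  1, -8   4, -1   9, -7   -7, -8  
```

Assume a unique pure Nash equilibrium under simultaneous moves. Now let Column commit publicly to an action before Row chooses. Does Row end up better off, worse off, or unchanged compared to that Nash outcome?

better off

Backward induction with Column moving first.
- W: BR = C, leader payoff -1.
- X: BR = D, leader payoff -1.
- Y: BR = D, leader payoff -7.
- Z: BR = C, leader payoff 5.
Column's induced payoffs are -1, -1, -7, 5, so Column commits to Z. Subgame-perfect outcome: (C, Z) with payoffs (8, 5).
Now find the simultaneous Nash equilibrium.
Row's best replies: W→C; X→D; Y→D; Z→C.
Column's best replies: A→W; B→W; C→Y; D→X.
The unique mutual best reply is (D, X), giving (4, -1).
Row earns 8 sequentially versus 4 at the Nash outcome: better off.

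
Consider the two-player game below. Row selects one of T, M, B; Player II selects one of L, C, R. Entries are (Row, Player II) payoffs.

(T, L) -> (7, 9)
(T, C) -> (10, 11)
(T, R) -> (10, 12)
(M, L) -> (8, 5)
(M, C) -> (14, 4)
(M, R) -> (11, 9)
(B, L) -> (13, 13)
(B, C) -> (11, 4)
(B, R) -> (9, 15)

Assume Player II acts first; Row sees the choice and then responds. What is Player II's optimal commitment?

Work backward from Row's decision.
- L: Row compares 7, 8, 13 and picks B; Player II would get 13.
- C: Row compares 10, 14, 11 and picks M; Player II would get 4.
- R: Row compares 10, 11, 9 and picks M; Player II would get 9.
Player II's induced payoffs are 13, 4, 9, so Player II commits to L. Subgame-perfect outcome: (B, L) with payoffs (13, 13).

L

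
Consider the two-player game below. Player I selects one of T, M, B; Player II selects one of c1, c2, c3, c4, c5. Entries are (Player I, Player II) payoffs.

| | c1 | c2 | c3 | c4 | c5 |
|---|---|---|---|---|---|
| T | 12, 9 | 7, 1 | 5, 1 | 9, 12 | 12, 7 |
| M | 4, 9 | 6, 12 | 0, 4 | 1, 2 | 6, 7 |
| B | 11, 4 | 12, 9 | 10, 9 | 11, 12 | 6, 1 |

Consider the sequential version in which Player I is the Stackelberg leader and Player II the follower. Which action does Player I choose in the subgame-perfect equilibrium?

Backward induction with Player I moving first.
- T → Player II plays c4 (best of 9, 1, 1, 12, 7); Player I gets 9.
- M → Player II plays c2 (best of 9, 12, 4, 2, 7); Player I gets 6.
- B → Player II plays c4 (best of 4, 9, 9, 12, 1); Player I gets 11.
Among 9, 6, 11, the best is 11 at B. Subgame-perfect outcome: (B, c4) with payoffs (11, 12).

B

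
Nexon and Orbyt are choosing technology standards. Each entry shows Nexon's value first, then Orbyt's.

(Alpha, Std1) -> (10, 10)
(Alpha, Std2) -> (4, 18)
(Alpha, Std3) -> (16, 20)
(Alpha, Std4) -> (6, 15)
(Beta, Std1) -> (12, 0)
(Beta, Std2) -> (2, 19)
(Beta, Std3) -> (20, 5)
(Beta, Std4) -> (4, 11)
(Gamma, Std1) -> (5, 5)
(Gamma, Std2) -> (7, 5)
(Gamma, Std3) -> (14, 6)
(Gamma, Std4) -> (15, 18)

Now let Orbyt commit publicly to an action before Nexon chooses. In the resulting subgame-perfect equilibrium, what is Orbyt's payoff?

18

Solve by backward induction (Orbyt leads).
- Std1: BR = Beta, leader payoff 0.
- Std2: BR = Gamma, leader payoff 5.
- Std3: BR = Beta, leader payoff 5.
- Std4: BR = Gamma, leader payoff 18.
Among 0, 5, 5, 18, the best is 18 at Std4. Subgame-perfect outcome: (Gamma, Std4) with payoffs (15, 18).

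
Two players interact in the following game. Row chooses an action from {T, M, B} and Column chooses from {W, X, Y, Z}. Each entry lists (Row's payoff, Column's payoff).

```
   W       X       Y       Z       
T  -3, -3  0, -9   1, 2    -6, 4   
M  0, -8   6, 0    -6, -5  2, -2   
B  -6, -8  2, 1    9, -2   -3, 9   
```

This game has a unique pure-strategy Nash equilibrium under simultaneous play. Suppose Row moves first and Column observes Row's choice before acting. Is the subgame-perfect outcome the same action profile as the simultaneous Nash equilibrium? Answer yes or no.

yes

Work backward from Column's decision.
- T: BR = Z, leader payoff -6.
- M: BR = X, leader payoff 6.
- B: BR = Z, leader payoff -3.
Maximizing over -6, 6, -3, Row chooses M. Subgame-perfect outcome: (M, X) with payoffs (6, 0).
Now find the simultaneous Nash equilibrium.
Row's best replies: W→M; X→M; Y→B; Z→M.
Column's best replies: T→Z; M→X; B→Z.
Only (M, X) has each player best-responding; Nash payoffs (6, 0).
Sequential outcome (M, X) coincides with the Nash profile (M, X).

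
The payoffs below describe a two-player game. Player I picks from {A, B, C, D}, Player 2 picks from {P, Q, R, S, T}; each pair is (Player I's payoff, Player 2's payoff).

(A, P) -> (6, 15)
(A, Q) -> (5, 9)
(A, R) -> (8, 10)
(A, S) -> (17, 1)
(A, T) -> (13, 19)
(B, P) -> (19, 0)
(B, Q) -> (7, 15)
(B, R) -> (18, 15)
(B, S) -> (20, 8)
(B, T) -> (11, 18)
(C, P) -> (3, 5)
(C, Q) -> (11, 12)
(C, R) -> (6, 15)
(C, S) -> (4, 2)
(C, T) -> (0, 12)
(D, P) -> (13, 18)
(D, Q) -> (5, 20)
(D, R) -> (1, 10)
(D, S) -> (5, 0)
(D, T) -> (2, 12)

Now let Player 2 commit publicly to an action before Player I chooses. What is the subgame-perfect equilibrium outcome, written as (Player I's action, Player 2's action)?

Backward induction with Player 2 moving first.
- P: Player I compares 6, 19, 3, 13 and picks B; Player 2 would get 0.
- Q: Player I compares 5, 7, 11, 5 and picks C; Player 2 would get 12.
- R: Player I compares 8, 18, 6, 1 and picks B; Player 2 would get 15.
- S: Player I compares 17, 20, 4, 5 and picks B; Player 2 would get 8.
- T: Player I compares 13, 11, 0, 2 and picks A; Player 2 would get 19.
Player 2's induced payoffs are 0, 12, 15, 8, 19, so Player 2 commits to T. Subgame-perfect outcome: (A, T) with payoffs (13, 19).

(A, T)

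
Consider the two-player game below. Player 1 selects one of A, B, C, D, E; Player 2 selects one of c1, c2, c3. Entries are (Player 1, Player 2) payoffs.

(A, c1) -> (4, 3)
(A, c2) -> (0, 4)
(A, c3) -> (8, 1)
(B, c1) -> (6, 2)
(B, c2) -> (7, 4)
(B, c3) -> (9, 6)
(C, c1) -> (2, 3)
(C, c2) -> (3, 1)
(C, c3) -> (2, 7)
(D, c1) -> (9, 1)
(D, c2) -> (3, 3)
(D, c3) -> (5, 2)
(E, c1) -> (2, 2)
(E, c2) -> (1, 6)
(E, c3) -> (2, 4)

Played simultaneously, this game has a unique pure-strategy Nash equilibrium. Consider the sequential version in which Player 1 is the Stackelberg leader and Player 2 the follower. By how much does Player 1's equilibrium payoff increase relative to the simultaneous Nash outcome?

0

Player 2 best-responds to each possible Player 1 move:
- A: BR = c2, leader payoff 0.
- B: BR = c3, leader payoff 9.
- C: BR = c3, leader payoff 2.
- D: BR = c2, leader payoff 3.
- E: BR = c2, leader payoff 1.
Among 0, 9, 2, 3, 1, the best is 9 at B. Subgame-perfect outcome: (B, c3) with payoffs (9, 6).
For the simultaneous game, intersect best replies.
Player 1's best replies: c1→D; c2→B; c3→B.
Player 2's best replies: A→c2; B→c3; C→c3; D→c2; E→c2.
The unique mutual best reply is (B, c3), giving (9, 6).
Player 1's commitment gain: 9 − 9 = 0.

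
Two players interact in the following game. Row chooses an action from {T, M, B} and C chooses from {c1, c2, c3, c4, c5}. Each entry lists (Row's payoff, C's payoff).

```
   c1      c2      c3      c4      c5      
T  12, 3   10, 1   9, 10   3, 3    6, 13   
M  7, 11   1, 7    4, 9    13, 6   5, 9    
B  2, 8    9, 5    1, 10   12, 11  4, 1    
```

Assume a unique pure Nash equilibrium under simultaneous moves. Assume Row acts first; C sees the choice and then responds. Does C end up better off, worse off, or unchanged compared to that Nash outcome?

Backward induction with Row moving first.
- T: BR = c5, leader payoff 6.
- M: BR = c1, leader payoff 7.
- B: BR = c4, leader payoff 12.
Among 6, 7, 12, the best is 12 at B. Subgame-perfect outcome: (B, c4) with payoffs (12, 11).
Under simultaneous play:
Row's best replies: c1→T; c2→T; c3→T; c4→M; c5→T.
C's best replies: T→c5; M→c1; B→c4.
The unique mutual best reply is (T, c5), giving (6, 13).
C earns 11 sequentially versus 13 at the Nash outcome: worse off.

worse off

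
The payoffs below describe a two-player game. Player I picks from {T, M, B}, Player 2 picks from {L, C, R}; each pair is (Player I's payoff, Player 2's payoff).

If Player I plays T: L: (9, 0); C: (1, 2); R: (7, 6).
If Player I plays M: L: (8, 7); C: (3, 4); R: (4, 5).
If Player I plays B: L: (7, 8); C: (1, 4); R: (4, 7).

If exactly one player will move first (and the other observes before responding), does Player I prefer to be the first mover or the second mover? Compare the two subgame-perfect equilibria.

If Player I leads: Player 2's best replies are T→R, M→L, B→L; Player I's induced payoffs 7, 8, 7; outcome (M, L), payoffs (8, 7).
If Player 2 leads: Player I's best replies are L→T, C→M, R→T; Player 2's induced payoffs 0, 4, 6; outcome (T, R), payoffs (7, 6).
Player I gets 8 moving first and 7 moving second, so Player I prefers to move first.

first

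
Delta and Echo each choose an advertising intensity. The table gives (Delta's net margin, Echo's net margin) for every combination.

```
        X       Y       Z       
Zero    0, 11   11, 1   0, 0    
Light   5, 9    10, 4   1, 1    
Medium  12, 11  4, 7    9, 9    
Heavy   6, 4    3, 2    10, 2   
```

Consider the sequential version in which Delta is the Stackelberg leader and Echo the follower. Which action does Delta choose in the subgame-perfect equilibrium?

Work backward from Echo's decision.
- Zero: Echo compares 11, 1, 0 and picks X; Delta would get 0.
- Light: Echo compares 9, 4, 1 and picks X; Delta would get 5.
- Medium: Echo compares 11, 7, 9 and picks X; Delta would get 12.
- Heavy: Echo compares 4, 2, 2 and picks X; Delta would get 6.
Delta's induced payoffs are 0, 5, 12, 6, so Delta commits to Medium. Subgame-perfect outcome: (Medium, X) with payoffs (12, 11).

Medium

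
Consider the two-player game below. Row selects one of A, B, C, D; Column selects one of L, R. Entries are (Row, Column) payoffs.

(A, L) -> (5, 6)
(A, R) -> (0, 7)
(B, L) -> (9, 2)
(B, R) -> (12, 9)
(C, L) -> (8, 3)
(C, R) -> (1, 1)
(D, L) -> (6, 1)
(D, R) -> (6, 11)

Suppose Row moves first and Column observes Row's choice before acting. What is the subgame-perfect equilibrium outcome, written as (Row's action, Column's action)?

(B, R)

Solve by backward induction (Row leads).
- A → Column plays R (best of 6, 7); Row gets 0.
- B → Column plays R (best of 2, 9); Row gets 12.
- C → Column plays L (best of 3, 1); Row gets 8.
- D → Column plays R (best of 1, 11); Row gets 6.
Among 0, 12, 8, 6, the best is 12 at B. Subgame-perfect outcome: (B, R) with payoffs (12, 9).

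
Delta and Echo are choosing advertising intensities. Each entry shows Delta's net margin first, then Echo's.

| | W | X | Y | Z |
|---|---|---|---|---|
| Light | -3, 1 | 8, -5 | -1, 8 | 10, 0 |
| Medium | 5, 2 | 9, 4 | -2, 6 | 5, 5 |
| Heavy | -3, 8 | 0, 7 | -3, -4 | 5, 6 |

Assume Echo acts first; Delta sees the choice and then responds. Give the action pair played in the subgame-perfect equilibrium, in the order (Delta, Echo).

(Light, Y)

Solve by backward induction (Echo leads).
- W → Delta plays Medium (best of -3, 5, -3); Echo gets 2.
- X → Delta plays Medium (best of 8, 9, 0); Echo gets 4.
- Y → Delta plays Light (best of -1, -2, -3); Echo gets 8.
- Z → Delta plays Light (best of 10, 5, 5); Echo gets 0.
Maximizing over 2, 4, 8, 0, Echo chooses Y. Subgame-perfect outcome: (Light, Y) with payoffs (-1, 8).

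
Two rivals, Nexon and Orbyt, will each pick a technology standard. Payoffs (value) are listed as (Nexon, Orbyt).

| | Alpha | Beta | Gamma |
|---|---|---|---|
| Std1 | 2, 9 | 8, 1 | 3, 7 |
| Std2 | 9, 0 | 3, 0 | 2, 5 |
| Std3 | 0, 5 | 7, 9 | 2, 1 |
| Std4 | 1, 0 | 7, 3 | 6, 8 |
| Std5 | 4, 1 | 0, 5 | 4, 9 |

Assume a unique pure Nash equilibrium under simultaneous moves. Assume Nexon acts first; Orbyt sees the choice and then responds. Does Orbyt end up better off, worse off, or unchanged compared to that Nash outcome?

better off

Solve by backward induction (Nexon leads).
- Std1: BR = Alpha, leader payoff 2.
- Std2: BR = Gamma, leader payoff 2.
- Std3: BR = Beta, leader payoff 7.
- Std4: BR = Gamma, leader payoff 6.
- Std5: BR = Gamma, leader payoff 4.
Nexon's induced payoffs are 2, 2, 7, 6, 4, so Nexon commits to Std3. Subgame-perfect outcome: (Std3, Beta) with payoffs (7, 9).
Now find the simultaneous Nash equilibrium.
Nexon's best replies: Alpha→Std2; Beta→Std1; Gamma→Std4.
Orbyt's best replies: Std1→Alpha; Std2→Gamma; Std3→Beta; Std4→Gamma; Std5→Gamma.
Only (Std4, Gamma) has each player best-responding; Nash payoffs (6, 8).
Orbyt earns 9 sequentially versus 8 at the Nash outcome: better off.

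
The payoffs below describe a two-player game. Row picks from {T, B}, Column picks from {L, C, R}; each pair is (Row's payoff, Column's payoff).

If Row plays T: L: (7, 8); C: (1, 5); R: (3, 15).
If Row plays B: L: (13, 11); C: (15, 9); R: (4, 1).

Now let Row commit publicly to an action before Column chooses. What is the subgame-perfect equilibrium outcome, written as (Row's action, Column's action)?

Column best-responds to each possible Row move:
- T: Column compares 8, 5, 15 and picks R; Row would get 3.
- B: Column compares 11, 9, 1 and picks L; Row would get 13.
Among 3, 13, the best is 13 at B. Subgame-perfect outcome: (B, L) with payoffs (13, 11).

(B, L)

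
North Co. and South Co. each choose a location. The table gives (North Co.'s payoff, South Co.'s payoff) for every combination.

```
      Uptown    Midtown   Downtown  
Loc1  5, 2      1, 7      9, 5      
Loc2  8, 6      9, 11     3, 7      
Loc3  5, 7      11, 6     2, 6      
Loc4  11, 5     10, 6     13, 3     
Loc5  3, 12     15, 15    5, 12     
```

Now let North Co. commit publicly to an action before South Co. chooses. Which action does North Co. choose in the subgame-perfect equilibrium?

Backward induction with North Co. moving first.
- Loc1: South Co. compares 2, 7, 5 and picks Midtown; North Co. would get 1.
- Loc2: South Co. compares 6, 11, 7 and picks Midtown; North Co. would get 9.
- Loc3: South Co. compares 7, 6, 6 and picks Uptown; North Co. would get 5.
- Loc4: South Co. compares 5, 6, 3 and picks Midtown; North Co. would get 10.
- Loc5: South Co. compares 12, 15, 12 and picks Midtown; North Co. would get 15.
Among 1, 9, 5, 10, 15, the best is 15 at Loc5. Subgame-perfect outcome: (Loc5, Midtown) with payoffs (15, 15).

Loc5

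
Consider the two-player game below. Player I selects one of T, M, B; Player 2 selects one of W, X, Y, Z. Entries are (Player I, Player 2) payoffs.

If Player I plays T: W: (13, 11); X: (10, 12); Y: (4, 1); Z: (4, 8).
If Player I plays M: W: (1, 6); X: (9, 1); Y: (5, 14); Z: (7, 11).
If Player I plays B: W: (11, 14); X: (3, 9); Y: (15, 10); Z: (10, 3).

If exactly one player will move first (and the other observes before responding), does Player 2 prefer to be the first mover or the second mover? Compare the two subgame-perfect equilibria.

If Player I leads: Player 2's best replies are T→X, M→Y, B→W; Player I's induced payoffs 10, 5, 11; outcome (B, W), payoffs (11, 14).
If Player 2 leads: Player I's best replies are W→T, X→T, Y→B, Z→B; Player 2's induced payoffs 11, 12, 10, 3; outcome (T, X), payoffs (10, 12).
Player 2 gets 12 moving first and 14 moving second, so Player 2 prefers to move second.

second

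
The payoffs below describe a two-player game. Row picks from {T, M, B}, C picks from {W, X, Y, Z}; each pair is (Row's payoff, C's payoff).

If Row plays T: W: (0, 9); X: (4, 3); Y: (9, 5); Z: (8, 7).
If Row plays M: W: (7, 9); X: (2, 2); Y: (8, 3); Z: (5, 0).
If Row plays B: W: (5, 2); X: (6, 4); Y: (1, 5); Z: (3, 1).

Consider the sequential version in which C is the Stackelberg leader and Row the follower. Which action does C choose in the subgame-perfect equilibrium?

W

Work backward from Row's decision.
- W → Row plays M (best of 0, 7, 5); C gets 9.
- X → Row plays B (best of 4, 2, 6); C gets 4.
- Y → Row plays T (best of 9, 8, 1); C gets 5.
- Z → Row plays T (best of 8, 5, 3); C gets 7.
C's induced payoffs are 9, 4, 5, 7, so C commits to W. Subgame-perfect outcome: (M, W) with payoffs (7, 9).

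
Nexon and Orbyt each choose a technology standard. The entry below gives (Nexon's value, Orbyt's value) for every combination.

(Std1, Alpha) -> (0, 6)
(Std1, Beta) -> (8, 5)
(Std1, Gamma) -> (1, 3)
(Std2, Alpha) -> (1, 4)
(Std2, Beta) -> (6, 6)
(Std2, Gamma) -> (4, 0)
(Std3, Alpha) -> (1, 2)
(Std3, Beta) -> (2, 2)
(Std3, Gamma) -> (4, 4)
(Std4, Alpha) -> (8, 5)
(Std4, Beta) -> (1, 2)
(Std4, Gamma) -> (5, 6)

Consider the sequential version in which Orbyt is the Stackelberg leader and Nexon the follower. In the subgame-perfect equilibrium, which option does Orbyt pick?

Gamma

Solve by backward induction (Orbyt leads).
- Alpha: Nexon compares 0, 1, 1, 8 and picks Std4; Orbyt would get 5.
- Beta: Nexon compares 8, 6, 2, 1 and picks Std1; Orbyt would get 5.
- Gamma: Nexon compares 1, 4, 4, 5 and picks Std4; Orbyt would get 6.
Maximizing over 5, 5, 6, Orbyt chooses Gamma. Subgame-perfect outcome: (Std4, Gamma) with payoffs (5, 6).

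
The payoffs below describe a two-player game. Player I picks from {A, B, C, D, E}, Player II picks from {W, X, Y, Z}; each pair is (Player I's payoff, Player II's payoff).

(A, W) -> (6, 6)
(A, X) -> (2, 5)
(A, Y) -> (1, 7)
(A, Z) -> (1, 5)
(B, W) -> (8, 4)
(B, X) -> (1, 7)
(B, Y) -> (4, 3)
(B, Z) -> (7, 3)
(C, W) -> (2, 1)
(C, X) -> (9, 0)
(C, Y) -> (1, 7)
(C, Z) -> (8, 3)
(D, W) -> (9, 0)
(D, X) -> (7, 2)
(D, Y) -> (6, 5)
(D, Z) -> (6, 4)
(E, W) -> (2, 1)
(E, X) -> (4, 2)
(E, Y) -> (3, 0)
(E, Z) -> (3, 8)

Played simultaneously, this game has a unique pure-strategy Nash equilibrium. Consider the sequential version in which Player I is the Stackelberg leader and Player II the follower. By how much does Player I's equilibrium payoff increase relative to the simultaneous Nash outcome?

Player II best-responds to each possible Player I move:
- A: Player II compares 6, 5, 7, 5 and picks Y; Player I would get 1.
- B: Player II compares 4, 7, 3, 3 and picks X; Player I would get 1.
- C: Player II compares 1, 0, 7, 3 and picks Y; Player I would get 1.
- D: Player II compares 0, 2, 5, 4 and picks Y; Player I would get 6.
- E: Player II compares 1, 2, 0, 8 and picks Z; Player I would get 3.
Maximizing over 1, 1, 1, 6, 3, Player I chooses D. Subgame-perfect outcome: (D, Y) with payoffs (6, 5).
Now find the simultaneous Nash equilibrium.
Player I's best replies: W→D; X→C; Y→D; Z→C.
Player II's best replies: A→Y; B→X; C→Y; D→Y; E→Z.
Only (D, Y) has each player best-responding; Nash payoffs (6, 5).
Player I's commitment gain: 6 − 6 = 0.

0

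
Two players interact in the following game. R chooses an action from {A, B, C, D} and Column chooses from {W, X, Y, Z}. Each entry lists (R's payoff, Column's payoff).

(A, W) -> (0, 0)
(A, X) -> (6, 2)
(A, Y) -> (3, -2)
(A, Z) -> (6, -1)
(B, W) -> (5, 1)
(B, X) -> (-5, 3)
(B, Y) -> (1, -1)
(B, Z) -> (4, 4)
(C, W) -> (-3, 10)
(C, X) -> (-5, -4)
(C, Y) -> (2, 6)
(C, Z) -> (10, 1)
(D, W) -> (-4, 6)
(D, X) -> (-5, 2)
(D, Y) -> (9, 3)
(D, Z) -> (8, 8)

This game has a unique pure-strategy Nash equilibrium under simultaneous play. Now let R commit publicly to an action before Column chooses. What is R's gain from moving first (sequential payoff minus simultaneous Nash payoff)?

2

Solve by backward induction (R leads).
- A: Column compares 0, 2, -2, -1 and picks X; R would get 6.
- B: Column compares 1, 3, -1, 4 and picks Z; R would get 4.
- C: Column compares 10, -4, 6, 1 and picks W; R would get -3.
- D: Column compares 6, 2, 3, 8 and picks Z; R would get 8.
Among 6, 4, -3, 8, the best is 8 at D. Subgame-perfect outcome: (D, Z) with payoffs (8, 8).
Under simultaneous play:
R's best replies: W→B; X→A; Y→D; Z→C.
Column's best replies: A→X; B→Z; C→W; D→Z.
The unique mutual best reply is (A, X), giving (6, 2).
R's commitment gain: 8 − 6 = 2.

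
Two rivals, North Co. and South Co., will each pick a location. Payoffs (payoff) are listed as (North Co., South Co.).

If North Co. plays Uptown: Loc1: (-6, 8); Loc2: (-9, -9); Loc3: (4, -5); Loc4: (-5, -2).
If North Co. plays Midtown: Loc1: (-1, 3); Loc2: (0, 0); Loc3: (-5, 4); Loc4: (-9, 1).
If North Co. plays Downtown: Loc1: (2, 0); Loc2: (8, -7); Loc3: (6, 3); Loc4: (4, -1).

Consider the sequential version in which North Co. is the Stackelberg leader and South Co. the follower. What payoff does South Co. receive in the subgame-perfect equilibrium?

3

Work backward from South Co.'s decision.
- Uptown → South Co. plays Loc1 (best of 8, -9, -5, -2); North Co. gets -6.
- Midtown → South Co. plays Loc3 (best of 3, 0, 4, 1); North Co. gets -5.
- Downtown → South Co. plays Loc3 (best of 0, -7, 3, -1); North Co. gets 6.
North Co.'s induced payoffs are -6, -5, 6, so North Co. commits to Downtown. Subgame-perfect outcome: (Downtown, Loc3) with payoffs (6, 3).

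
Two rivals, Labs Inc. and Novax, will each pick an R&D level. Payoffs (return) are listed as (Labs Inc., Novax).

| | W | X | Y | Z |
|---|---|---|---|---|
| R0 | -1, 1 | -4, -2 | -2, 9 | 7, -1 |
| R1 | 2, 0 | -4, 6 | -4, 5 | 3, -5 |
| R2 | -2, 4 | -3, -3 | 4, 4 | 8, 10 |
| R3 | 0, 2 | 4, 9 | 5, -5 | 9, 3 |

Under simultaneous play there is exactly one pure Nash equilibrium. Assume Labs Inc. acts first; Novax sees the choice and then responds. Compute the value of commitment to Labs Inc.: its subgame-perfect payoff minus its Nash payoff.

Solve by backward induction (Labs Inc. leads).
- R0: Novax compares 1, -2, 9, -1 and picks Y; Labs Inc. would get -2.
- R1: Novax compares 0, 6, 5, -5 and picks X; Labs Inc. would get -4.
- R2: Novax compares 4, -3, 4, 10 and picks Z; Labs Inc. would get 8.
- R3: Novax compares 2, 9, -5, 3 and picks X; Labs Inc. would get 4.
Labs Inc.'s induced payoffs are -2, -4, 8, 4, so Labs Inc. commits to R2. Subgame-perfect outcome: (R2, Z) with payoffs (8, 10).
Under simultaneous play:
Labs Inc.'s best replies: W→R1; X→R3; Y→R3; Z→R3.
Novax's best replies: R0→Y; R1→X; R2→Z; R3→X.
The unique mutual best reply is (R3, X), giving (4, 9).
Labs Inc.'s commitment gain: 8 − 4 = 4.

4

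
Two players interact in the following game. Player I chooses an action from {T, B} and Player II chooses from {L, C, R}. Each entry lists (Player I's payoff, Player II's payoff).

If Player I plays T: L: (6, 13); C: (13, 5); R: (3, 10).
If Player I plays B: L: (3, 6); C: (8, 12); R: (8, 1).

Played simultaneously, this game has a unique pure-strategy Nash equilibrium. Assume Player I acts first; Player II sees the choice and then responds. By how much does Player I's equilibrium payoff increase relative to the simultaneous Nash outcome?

Backward induction with Player I moving first.
- T → Player II plays L (best of 13, 5, 10); Player I gets 6.
- B → Player II plays C (best of 6, 12, 1); Player I gets 8.
Among 6, 8, the best is 8 at B. Subgame-perfect outcome: (B, C) with payoffs (8, 12).
For the simultaneous game, intersect best replies.
Player I's best replies: L→T; C→T; R→B.
Player II's best replies: T→L; B→C.
The unique mutual best reply is (T, L), giving (6, 13).
Player I's commitment gain: 8 − 6 = 2.

2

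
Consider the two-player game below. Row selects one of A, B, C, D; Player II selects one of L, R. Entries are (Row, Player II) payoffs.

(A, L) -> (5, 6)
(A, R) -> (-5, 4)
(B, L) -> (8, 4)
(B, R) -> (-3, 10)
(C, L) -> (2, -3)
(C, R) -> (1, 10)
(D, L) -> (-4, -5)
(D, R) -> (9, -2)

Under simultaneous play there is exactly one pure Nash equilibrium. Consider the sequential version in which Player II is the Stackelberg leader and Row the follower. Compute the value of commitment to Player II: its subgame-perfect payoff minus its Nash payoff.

Backward induction with Player II moving first.
- L: BR = B, leader payoff 4.
- R: BR = D, leader payoff -2.
Among 4, -2, the best is 4 at L. Subgame-perfect outcome: (B, L) with payoffs (8, 4).
Now find the simultaneous Nash equilibrium.
Row's best replies: L→B; R→D.
Player II's best replies: A→L; B→R; C→R; D→R.
Only (D, R) has each player best-responding; Nash payoffs (9, -2).
Player II's commitment gain: 4 − -2 = 6.

6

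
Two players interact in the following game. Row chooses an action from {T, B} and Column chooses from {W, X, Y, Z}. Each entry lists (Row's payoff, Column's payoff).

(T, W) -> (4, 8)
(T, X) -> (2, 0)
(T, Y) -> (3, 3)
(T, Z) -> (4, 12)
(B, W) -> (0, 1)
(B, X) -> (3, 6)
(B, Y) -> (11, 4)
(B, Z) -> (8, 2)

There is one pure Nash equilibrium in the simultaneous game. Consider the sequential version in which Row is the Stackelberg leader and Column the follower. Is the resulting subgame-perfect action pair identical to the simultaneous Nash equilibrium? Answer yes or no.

no

Work backward from Column's decision.
- T → Column plays Z (best of 8, 0, 3, 12); Row gets 4.
- B → Column plays X (best of 1, 6, 4, 2); Row gets 3.
Among 4, 3, the best is 4 at T. Subgame-perfect outcome: (T, Z) with payoffs (4, 12).
Under simultaneous play:
Row's best replies: W→T; X→B; Y→B; Z→B.
Column's best replies: T→Z; B→X.
The unique mutual best reply is (B, X), giving (3, 6).
Sequential outcome (T, Z) differs from the Nash profile (B, X).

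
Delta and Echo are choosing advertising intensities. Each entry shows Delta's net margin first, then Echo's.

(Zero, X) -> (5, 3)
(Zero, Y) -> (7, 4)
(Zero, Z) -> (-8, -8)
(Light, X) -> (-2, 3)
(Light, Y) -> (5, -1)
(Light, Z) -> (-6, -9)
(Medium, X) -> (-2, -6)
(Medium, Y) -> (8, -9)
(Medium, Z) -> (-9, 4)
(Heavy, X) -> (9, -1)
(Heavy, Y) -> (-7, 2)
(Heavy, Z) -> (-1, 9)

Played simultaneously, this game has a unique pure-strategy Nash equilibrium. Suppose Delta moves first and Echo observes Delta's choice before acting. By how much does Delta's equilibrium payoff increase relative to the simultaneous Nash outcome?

Backward induction with Delta moving first.
- Zero → Echo plays Y (best of 3, 4, -8); Delta gets 7.
- Light → Echo plays X (best of 3, -1, -9); Delta gets -2.
- Medium → Echo plays Z (best of -6, -9, 4); Delta gets -9.
- Heavy → Echo plays Z (best of -1, 2, 9); Delta gets -1.
Among 7, -2, -9, -1, the best is 7 at Zero. Subgame-perfect outcome: (Zero, Y) with payoffs (7, 4).
Now find the simultaneous Nash equilibrium.
Delta's best replies: X→Heavy; Y→Medium; Z→Heavy.
Echo's best replies: Zero→Y; Light→X; Medium→Z; Heavy→Z.
Only (Heavy, Z) has each player best-responding; Nash payoffs (-1, 9).
Delta's commitment gain: 7 − -1 = 8.

8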